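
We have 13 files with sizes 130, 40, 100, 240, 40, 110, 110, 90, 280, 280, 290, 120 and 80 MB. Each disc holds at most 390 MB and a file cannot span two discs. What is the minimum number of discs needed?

Total = 290 + 280 + 280 + 240 + 130 + 120 + 110 + 110 + 100 + 90 + 80 + 40 + 40 = 1910 MB.
Lower bound: ⌈1910/390⌉ = 5 discs.
A packing using 5 discs:
  disc 1: 290 + 100 = 390
  disc 2: 280 + 110 = 390
  disc 3: 280 + 110 = 390
  disc 4: 240 + 130 = 370
  disc 5: 120 + 90 + 80 + 40 + 40 = 370
This matches the lower bound, so 5 is optimal.

5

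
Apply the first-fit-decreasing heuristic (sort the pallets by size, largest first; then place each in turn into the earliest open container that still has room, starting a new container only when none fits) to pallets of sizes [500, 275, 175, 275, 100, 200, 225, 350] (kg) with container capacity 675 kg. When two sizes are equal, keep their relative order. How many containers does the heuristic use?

4

Sorted descending: 500, 350, 275, 275, 225, 200, 175, 100.
  500 → container 1 (new)  [load 500/675]
  350 → container 2 (new)  [load 350/675]
  275 → container 2  [load 625/675]
  275 → container 3 (new)  [load 275/675]
  225 → container 3  [load 500/675]
  200 → container 4 (new)  [load 200/675]
  175 → container 1  [load 675/675]
  100 → container 3  [load 600/675]
4 containers opened.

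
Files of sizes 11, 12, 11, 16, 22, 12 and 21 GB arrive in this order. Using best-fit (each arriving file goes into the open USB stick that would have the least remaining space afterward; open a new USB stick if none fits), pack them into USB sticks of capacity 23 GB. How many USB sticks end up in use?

5

  11 → USB stick 1 (new)  [load 11/23]
  12 → USB stick 1  [load 23/23]
  11 → USB stick 2 (new)  [load 11/23]
  16 → USB stick 3 (new)  [load 16/23]
  22 → USB stick 4 (new)  [load 22/23]
  12 → USB stick 2  [load 23/23]
  21 → USB stick 5 (new)  [load 21/23]
5 USB sticks opened.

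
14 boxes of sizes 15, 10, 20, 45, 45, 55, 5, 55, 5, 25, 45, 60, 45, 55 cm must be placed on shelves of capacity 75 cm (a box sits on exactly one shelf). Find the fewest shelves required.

8

Total = 60 + 55 + 55 + 55 + 45 + 45 + 45 + 45 + 25 + 20 + 15 + 10 + 5 + 5 = 485 cm.
Lower bound: ⌈485/75⌉ = 7 shelves.
Also, 8 boxes each exceed 75/2 cm, and no two of those can share a shelf, so at least 8 shelves are needed.
A packing using 8 shelves:
  shelf 1: 60 + 15 = 75
  shelf 2: 55 + 20 = 75
  shelf 3: 55 + 10 + 5 + 5 = 75
  shelf 4: 55 = 55
  shelf 5: 45 + 25 = 70
  shelf 6: 45 = 45
  shelf 7: 45 = 45
  shelf 8: 45 = 45
This matches the lower bound, so 8 is optimal.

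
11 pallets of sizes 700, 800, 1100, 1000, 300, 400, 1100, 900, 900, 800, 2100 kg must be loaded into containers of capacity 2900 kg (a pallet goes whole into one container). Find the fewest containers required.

4

Total = 2100 + 1100 + 1100 + 1000 + 900 + 900 + 800 + 800 + 700 + 400 + 300 = 10100 kg.
Lower bound: ⌈10100/2900⌉ = 4 containers.
A packing using 4 containers:
  container 1: 2100 + 800 = 2900
  container 2: 1100 + 1100 + 700 = 2900
  container 3: 1000 + 900 + 900 = 2800
  container 4: 800 + 400 + 300 = 1500
This matches the lower bound, so 4 is optimal.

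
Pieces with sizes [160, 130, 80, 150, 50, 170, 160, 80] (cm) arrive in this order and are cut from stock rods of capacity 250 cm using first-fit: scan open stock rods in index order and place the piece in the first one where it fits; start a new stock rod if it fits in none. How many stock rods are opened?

  160 → stock rod 1 (new)  [load 160/250]
  130 → stock rod 2 (new)  [load 130/250]
  80 → stock rod 1  [load 240/250]
  150 → stock rod 3 (new)  [load 150/250]
  50 → stock rod 2  [load 180/250]
  170 → stock rod 4 (new)  [load 170/250]
  160 → stock rod 5 (new)  [load 160/250]
  80 → stock rod 3  [load 230/250]
5 stock rods opened.

5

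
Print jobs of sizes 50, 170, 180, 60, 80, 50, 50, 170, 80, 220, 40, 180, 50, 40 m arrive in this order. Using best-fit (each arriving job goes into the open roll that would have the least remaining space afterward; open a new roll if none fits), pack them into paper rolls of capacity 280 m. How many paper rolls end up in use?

  50 → roll 1 (new)  [load 50/280]
  170 → roll 1  [load 220/280]
  180 → roll 2 (new)  [load 180/280]
  60 → roll 1  [load 280/280]
  80 → roll 2  [load 260/280]
  50 → roll 3 (new)  [load 50/280]
  50 → roll 3  [load 100/280]
  170 → roll 3  [load 270/280]
  80 → roll 4 (new)  [load 80/280]
  220 → roll 5 (new)  [load 220/280]
  40 → roll 5  [load 260/280]
  180 → roll 4  [load 260/280]
  50 → roll 6 (new)  [load 50/280]
  40 → roll 6  [load 90/280]
6 paper rolls opened.

6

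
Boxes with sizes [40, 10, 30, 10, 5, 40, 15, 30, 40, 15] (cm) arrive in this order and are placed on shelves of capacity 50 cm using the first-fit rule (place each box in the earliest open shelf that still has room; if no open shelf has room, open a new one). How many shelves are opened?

  40 → shelf 1 (new)  [load 40/50]
  10 → shelf 1  [load 50/50]
  30 → shelf 2 (new)  [load 30/50]
  10 → shelf 2  [load 40/50]
  5 → shelf 2  [load 45/50]
  40 → shelf 3 (new)  [load 40/50]
  15 → shelf 4 (new)  [load 15/50]
  30 → shelf 4  [load 45/50]
  40 → shelf 5 (new)  [load 40/50]
  15 → shelf 6 (new)  [load 15/50]
6 shelves opened.

6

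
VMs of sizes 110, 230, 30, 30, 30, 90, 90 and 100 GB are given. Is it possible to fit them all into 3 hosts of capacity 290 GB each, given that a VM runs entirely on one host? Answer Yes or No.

A valid assignment using 3 hosts:
  host 1: 230 + 30 + 30 = 290
  host 2: 110 + 100 + 30 = 240
  host 3: 90 + 90 = 180
Every load is within 290 GB, so 3 hosts suffice.

Yes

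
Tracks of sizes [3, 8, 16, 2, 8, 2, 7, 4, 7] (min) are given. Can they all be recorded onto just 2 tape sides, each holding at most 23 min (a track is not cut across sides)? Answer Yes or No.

No

Total = 57 min; ⌈57/23⌉ = 3.
At least 3 tape sides are required, but only 2 are allowed.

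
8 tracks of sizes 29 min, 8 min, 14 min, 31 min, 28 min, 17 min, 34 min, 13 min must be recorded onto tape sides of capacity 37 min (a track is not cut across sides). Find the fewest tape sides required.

6

Total = 34 + 31 + 29 + 28 + 17 + 14 + 13 + 8 = 174 min.
Lower bound: ⌈174/37⌉ = 5 tape sides.
A packing using 6 tape sides:
  side 1: 34 = 34
  side 2: 31 = 31
  side 3: 29 + 8 = 37
  side 4: 28 = 28
  side 5: 17 + 14 = 31
  side 6: 13 = 13
No arrangement into 5 tape sides stays within capacity, so 6 is optimal.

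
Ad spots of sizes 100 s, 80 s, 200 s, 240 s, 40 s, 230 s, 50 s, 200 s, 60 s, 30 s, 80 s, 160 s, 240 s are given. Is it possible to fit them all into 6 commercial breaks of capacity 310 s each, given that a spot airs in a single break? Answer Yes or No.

A valid assignment using 6 commercial breaks:
  break 1: 240 + 60 = 300
  break 2: 240 + 50 = 290
  break 3: 230 + 80 = 310
  break 4: 200 + 100 = 300
  break 5: 200 + 80 + 30 = 310
  break 6: 160 + 40 = 200
Every load is within 310 s, so 6 commercial breaks suffice.

Yes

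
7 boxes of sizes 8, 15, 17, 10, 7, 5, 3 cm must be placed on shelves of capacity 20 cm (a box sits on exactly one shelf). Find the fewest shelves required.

Total = 17 + 15 + 10 + 8 + 7 + 5 + 3 = 65 cm.
Lower bound: ⌈65/20⌉ = 4 shelves.
A packing using 4 shelves:
  shelf 1: 17 + 3 = 20
  shelf 2: 15 + 5 = 20
  shelf 3: 10 + 8 = 18
  shelf 4: 7 = 7
This matches the lower bound, so 4 is optimal.

4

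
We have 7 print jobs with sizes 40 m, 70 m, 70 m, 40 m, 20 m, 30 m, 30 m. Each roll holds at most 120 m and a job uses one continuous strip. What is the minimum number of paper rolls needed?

Total = 70 + 70 + 40 + 40 + 30 + 30 + 20 = 300 m.
Lower bound: ⌈300/120⌉ = 3 paper rolls.
A packing using 3 paper rolls:
  roll 1: 70 + 40 = 110
  roll 2: 70 + 40 = 110
  roll 3: 30 + 30 + 20 = 80
This matches the lower bound, so 3 is optimal.

3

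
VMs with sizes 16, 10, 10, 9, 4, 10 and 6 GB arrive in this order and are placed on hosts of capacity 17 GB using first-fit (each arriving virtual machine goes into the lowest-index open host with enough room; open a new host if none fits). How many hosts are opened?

5

  16 → host 1 (new)  [load 16/17]
  10 → host 2 (new)  [load 10/17]
  10 → host 3 (new)  [load 10/17]
  9 → host 4 (new)  [load 9/17]
  4 → host 2  [load 14/17]
  10 → host 5 (new)  [load 10/17]
  6 → host 3  [load 16/17]
5 hosts opened.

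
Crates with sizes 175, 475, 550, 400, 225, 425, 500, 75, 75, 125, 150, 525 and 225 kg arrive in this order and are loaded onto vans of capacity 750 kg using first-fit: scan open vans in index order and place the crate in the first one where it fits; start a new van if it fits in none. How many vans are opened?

6

  175 → van 1 (new)  [load 175/750]
  475 → van 1  [load 650/750]
  550 → van 2 (new)  [load 550/750]
  400 → van 3 (new)  [load 400/750]
  225 → van 3  [load 625/750]
  425 → van 4 (new)  [load 425/750]
  500 → van 5 (new)  [load 500/750]
  75 → van 1  [load 725/750]
  75 → van 2  [load 625/750]
  125 → van 2  [load 750/750]
  150 → van 4  [load 575/750]
  525 → van 6 (new)  [load 525/750]
  225 → van 5  [load 725/750]
6 vans opened.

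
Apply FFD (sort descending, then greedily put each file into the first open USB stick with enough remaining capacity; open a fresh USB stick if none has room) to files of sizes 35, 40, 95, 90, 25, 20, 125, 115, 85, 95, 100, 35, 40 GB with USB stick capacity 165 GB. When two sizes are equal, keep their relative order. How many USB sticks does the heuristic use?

7

Sorted descending: 125, 115, 100, 95, 95, 90, 85, 40, 40, 35, 35, 25, 20.
  125 → USB stick 1 (new)  [load 125/165]
  115 → USB stick 2 (new)  [load 115/165]
  100 → USB stick 3 (new)  [load 100/165]
  95 → USB stick 4 (new)  [load 95/165]
  95 → USB stick 5 (new)  [load 95/165]
  90 → USB stick 6 (new)  [load 90/165]
  85 → USB stick 7 (new)  [load 85/165]
  40 → USB stick 1  [load 165/165]
  40 → USB stick 2  [load 155/165]
  35 → USB stick 3  [load 135/165]
  35 → USB stick 4  [load 130/165]
  25 → USB stick 3  [load 160/165]
  20 → USB stick 4  [load 150/165]
7 USB sticks opened.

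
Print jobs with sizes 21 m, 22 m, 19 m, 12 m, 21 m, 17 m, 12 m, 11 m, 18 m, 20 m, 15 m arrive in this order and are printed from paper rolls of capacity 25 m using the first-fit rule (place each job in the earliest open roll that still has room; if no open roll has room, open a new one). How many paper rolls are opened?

10

  21 → roll 1 (new)  [load 21/25]
  22 → roll 2 (new)  [load 22/25]
  19 → roll 3 (new)  [load 19/25]
  12 → roll 4 (new)  [load 12/25]
  21 → roll 5 (new)  [load 21/25]
  17 → roll 6 (new)  [load 17/25]
  12 → roll 4  [load 24/25]
  11 → roll 7 (new)  [load 11/25]
  18 → roll 8 (new)  [load 18/25]
  20 → roll 9 (new)  [load 20/25]
  15 → roll 10 (new)  [load 15/25]
10 paper rolls opened.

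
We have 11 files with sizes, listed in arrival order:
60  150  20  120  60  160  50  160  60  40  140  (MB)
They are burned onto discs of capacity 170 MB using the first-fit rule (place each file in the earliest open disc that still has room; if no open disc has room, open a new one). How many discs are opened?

7

  60 → disc 1 (new)  [load 60/170]
  150 → disc 2 (new)  [load 150/170]
  20 → disc 1  [load 80/170]
  120 → disc 3 (new)  [load 120/170]
  60 → disc 1  [load 140/170]
  160 → disc 4 (new)  [load 160/170]
  50 → disc 3  [load 170/170]
  160 → disc 5 (new)  [load 160/170]
  60 → disc 6 (new)  [load 60/170]
  40 → disc 6  [load 100/170]
  140 → disc 7 (new)  [load 140/170]
7 discs opened.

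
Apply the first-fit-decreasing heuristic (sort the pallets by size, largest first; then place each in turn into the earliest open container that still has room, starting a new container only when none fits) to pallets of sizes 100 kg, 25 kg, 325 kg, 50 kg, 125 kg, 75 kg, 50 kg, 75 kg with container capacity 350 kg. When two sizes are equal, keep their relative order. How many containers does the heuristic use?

Sorted descending: 325, 125, 100, 75, 75, 50, 50, 25.
  325 → container 1 (new)  [load 325/350]
  125 → container 2 (new)  [load 125/350]
  100 → container 2  [load 225/350]
  75 → container 2  [load 300/350]
  75 → container 3 (new)  [load 75/350]
  50 → container 2  [load 350/350]
  50 → container 3  [load 125/350]
  25 → container 1  [load 350/350]
3 containers opened.

3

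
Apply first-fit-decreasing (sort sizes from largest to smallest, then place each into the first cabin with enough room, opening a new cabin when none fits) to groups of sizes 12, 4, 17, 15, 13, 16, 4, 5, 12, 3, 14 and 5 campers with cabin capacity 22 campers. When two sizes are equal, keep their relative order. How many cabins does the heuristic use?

7

Sorted descending: 17, 16, 15, 14, 13, 12, 12, 5, 5, 4, 4, 3.
  17 → cabin 1 (new)  [load 17/22]
  16 → cabin 2 (new)  [load 16/22]
  15 → cabin 3 (new)  [load 15/22]
  14 → cabin 4 (new)  [load 14/22]
  13 → cabin 5 (new)  [load 13/22]
  12 → cabin 6 (new)  [load 12/22]
  12 → cabin 7 (new)  [load 12/22]
  5 → cabin 1  [load 22/22]
  5 → cabin 2  [load 21/22]
  4 → cabin 3  [load 19/22]
  4 → cabin 4  [load 18/22]
  3 → cabin 3  [load 22/22]
7 cabins opened.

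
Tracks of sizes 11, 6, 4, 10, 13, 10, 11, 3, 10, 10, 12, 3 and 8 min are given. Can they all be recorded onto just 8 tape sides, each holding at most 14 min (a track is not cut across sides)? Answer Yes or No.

Total = 111 min; ⌈111/14⌉ = 8.
9 tracks each exceed half the capacity and cannot share a side, forcing at least 9 tape sides.
At least 9 tape sides are required, but only 8 are allowed.

No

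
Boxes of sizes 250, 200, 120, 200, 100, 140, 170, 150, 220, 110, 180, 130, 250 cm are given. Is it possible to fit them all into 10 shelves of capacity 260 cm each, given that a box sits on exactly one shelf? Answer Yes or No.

A valid assignment using 10 shelves:
  shelf 1: 250 = 250
  shelf 2: 250 = 250
  shelf 3: 220 = 220
  shelf 4: 200 = 200
  shelf 5: 200 = 200
  shelf 6: 180 = 180
  shelf 7: 170 = 170
  shelf 8: 150 + 110 = 260
  shelf 9: 140 + 120 = 260
  shelf 10: 130 + 100 = 230
Every load is within 260 cm, so 10 shelves suffice.

Yes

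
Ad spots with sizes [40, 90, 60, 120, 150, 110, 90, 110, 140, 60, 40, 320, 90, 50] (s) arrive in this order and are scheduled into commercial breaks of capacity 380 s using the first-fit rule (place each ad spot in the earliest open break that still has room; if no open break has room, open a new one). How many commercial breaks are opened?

4

  40 → break 1 (new)  [load 40/380]
  90 → break 1  [load 130/380]
  60 → break 1  [load 190/380]
  120 → break 1  [load 310/380]
  150 → break 2 (new)  [load 150/380]
  110 → break 2  [load 260/380]
  90 → break 2  [load 350/380]
  110 → break 3 (new)  [load 110/380]
  140 → break 3  [load 250/380]
  60 → break 1  [load 370/380]
  40 → break 3  [load 290/380]
  320 → break 4 (new)  [load 320/380]
  90 → break 3  [load 380/380]
  50 → break 4  [load 370/380]
4 commercial breaks opened.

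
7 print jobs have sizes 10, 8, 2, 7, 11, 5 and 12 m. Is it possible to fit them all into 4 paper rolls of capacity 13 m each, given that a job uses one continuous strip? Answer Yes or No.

Total = 55 m; ⌈55/13⌉ = 5.
At least 5 paper rolls are required, but only 4 are allowed.

No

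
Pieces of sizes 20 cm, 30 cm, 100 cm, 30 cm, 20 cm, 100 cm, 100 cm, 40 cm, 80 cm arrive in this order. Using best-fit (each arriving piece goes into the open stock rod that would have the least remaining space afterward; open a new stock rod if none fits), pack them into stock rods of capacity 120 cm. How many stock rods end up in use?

  20 → stock rod 1 (new)  [load 20/120]
  30 → stock rod 1  [load 50/120]
  100 → stock rod 2 (new)  [load 100/120]
  30 → stock rod 1  [load 80/120]
  20 → stock rod 2  [load 120/120]
  100 → stock rod 3 (new)  [load 100/120]
  100 → stock rod 4 (new)  [load 100/120]
  40 → stock rod 1  [load 120/120]
  80 → stock rod 5 (new)  [load 80/120]
5 stock rods opened.

5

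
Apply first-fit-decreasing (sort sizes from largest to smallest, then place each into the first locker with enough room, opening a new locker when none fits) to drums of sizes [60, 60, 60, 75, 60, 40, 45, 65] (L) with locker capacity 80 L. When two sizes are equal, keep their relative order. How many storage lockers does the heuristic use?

8

Sorted descending: 75, 65, 60, 60, 60, 60, 45, 40.
  75 → locker 1 (new)  [load 75/80]
  65 → locker 2 (new)  [load 65/80]
  60 → locker 3 (new)  [load 60/80]
  60 → locker 4 (new)  [load 60/80]
  60 → locker 5 (new)  [load 60/80]
  60 → locker 6 (new)  [load 60/80]
  45 → locker 7 (new)  [load 45/80]
  40 → locker 8 (new)  [load 40/80]
8 storage lockers opened.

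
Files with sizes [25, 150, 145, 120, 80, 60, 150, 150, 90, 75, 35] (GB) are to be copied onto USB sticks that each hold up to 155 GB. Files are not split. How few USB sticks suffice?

Total = 150 + 150 + 150 + 145 + 120 + 90 + 80 + 75 + 60 + 35 + 25 = 1080 GB.
Lower bound: ⌈1080/155⌉ = 7 USB sticks.
A packing using 8 USB sticks:
  USB stick 1: 150 = 150
  USB stick 2: 150 = 150
  USB stick 3: 150 = 150
  USB stick 4: 145 = 145
  USB stick 5: 120 + 35 = 155
  USB stick 6: 90 + 60 = 150
  USB stick 7: 80 + 75 = 155
  USB stick 8: 25 = 25
No arrangement into 7 USB sticks stays within capacity, so 8 is optimal.

8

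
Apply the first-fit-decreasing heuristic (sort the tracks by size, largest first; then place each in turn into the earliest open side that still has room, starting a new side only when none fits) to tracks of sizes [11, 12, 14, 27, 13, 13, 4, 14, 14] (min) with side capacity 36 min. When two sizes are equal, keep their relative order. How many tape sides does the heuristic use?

Sorted descending: 27, 14, 14, 14, 13, 13, 12, 11, 4.
  27 → side 1 (new)  [load 27/36]
  14 → side 2 (new)  [load 14/36]
  14 → side 2  [load 28/36]
  14 → side 3 (new)  [load 14/36]
  13 → side 3  [load 27/36]
  13 → side 4 (new)  [load 13/36]
  12 → side 4  [load 25/36]
  11 → side 4  [load 36/36]
  4 → side 1  [load 31/36]
4 tape sides opened.

4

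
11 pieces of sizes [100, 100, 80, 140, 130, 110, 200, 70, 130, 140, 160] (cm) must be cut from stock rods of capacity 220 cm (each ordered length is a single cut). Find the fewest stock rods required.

8

Total = 200 + 160 + 140 + 140 + 130 + 130 + 110 + 100 + 100 + 80 + 70 = 1360 cm.
Lower bound: ⌈1360/220⌉ = 7 stock rods.
A packing using 8 stock rods:
  stock rod 1: 200 = 200
  stock rod 2: 160 = 160
  stock rod 3: 140 + 80 = 220
  stock rod 4: 140 + 70 = 210
  stock rod 5: 130 = 130
  stock rod 6: 130 = 130
  stock rod 7: 110 + 100 = 210
  stock rod 8: 100 = 100
No arrangement into 7 stock rods stays within capacity, so 8 is optimal.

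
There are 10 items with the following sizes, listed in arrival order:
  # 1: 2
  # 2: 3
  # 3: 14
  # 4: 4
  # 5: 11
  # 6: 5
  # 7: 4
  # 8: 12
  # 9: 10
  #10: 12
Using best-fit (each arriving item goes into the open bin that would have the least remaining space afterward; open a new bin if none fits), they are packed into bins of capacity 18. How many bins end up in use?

  2 → bin 1 (new)  [load 2/18]
  3 → bin 1  [load 5/18]
  14 → bin 2 (new)  [load 14/18]
  4 → bin 2  [load 18/18]
  11 → bin 1  [load 16/18]
  5 → bin 3 (new)  [load 5/18]
  4 → bin 3  [load 9/18]
  12 → bin 4 (new)  [load 12/18]
  10 → bin 5 (new)  [load 10/18]
  12 → bin 6 (new)  [load 12/18]
6 bins opened.

6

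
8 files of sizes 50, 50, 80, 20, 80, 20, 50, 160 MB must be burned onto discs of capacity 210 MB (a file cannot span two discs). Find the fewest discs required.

3

Total = 160 + 80 + 80 + 50 + 50 + 50 + 20 + 20 = 510 MB.
Lower bound: ⌈510/210⌉ = 3 discs.
A packing using 3 discs:
  disc 1: 160 + 50 = 210
  disc 2: 80 + 80 + 50 = 210
  disc 3: 50 + 20 + 20 = 90
This matches the lower bound, so 3 is optimal.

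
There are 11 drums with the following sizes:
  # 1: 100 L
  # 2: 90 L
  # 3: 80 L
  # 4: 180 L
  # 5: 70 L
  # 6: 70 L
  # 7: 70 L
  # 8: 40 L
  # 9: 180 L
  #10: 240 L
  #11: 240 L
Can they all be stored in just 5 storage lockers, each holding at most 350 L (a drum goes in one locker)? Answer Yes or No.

Yes

A valid assignment using 4 storage lockers:
  locker 1: 240 + 100 = 340
  locker 2: 240 + 70 + 40 = 350
  locker 3: 180 + 90 + 80 = 350
  locker 4: 180 + 70 + 70 = 320
That uses only 4 ≤ 5, so 5 storage lockers are enough.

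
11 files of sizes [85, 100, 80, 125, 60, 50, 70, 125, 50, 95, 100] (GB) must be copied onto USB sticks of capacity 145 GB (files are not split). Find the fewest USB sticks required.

8

Total = 125 + 125 + 100 + 100 + 95 + 85 + 80 + 70 + 60 + 50 + 50 = 940 GB.
Lower bound: ⌈940/145⌉ = 7 USB sticks.
A packing using 8 USB sticks:
  USB stick 1: 125 = 125
  USB stick 2: 125 = 125
  USB stick 3: 100 = 100
  USB stick 4: 100 = 100
  USB stick 5: 95 + 50 = 145
  USB stick 6: 85 + 60 = 145
  USB stick 7: 80 + 50 = 130
  USB stick 8: 70 = 70
No arrangement into 7 USB sticks stays within capacity, so 8 is optimal.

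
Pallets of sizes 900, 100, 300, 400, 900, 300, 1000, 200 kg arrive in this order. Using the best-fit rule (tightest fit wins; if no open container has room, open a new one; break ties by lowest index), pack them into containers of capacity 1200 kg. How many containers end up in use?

  900 → container 1 (new)  [load 900/1200]
  100 → container 1  [load 1000/1200]
  300 → container 2 (new)  [load 300/1200]
  400 → container 2  [load 700/1200]
  900 → container 3 (new)  [load 900/1200]
  300 → container 3  [load 1200/1200]
  1000 → container 4 (new)  [load 1000/1200]
  200 → container 1  [load 1200/1200]
4 containers opened.

4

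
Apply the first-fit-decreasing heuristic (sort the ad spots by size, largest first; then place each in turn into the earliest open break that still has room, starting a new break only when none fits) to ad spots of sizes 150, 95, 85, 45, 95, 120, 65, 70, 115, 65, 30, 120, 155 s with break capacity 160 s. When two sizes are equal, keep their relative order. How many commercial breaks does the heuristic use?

8

Sorted descending: 155, 150, 120, 120, 115, 95, 95, 85, 70, 65, 65, 45, 30.
  155 → break 1 (new)  [load 155/160]
  150 → break 2 (new)  [load 150/160]
  120 → break 3 (new)  [load 120/160]
  120 → break 4 (new)  [load 120/160]
  115 → break 5 (new)  [load 115/160]
  95 → break 6 (new)  [load 95/160]
  95 → break 7 (new)  [load 95/160]
  85 → break 8 (new)  [load 85/160]
  70 → break 8  [load 155/160]
  65 → break 6  [load 160/160]
  65 → break 7  [load 160/160]
  45 → break 5  [load 160/160]
  30 → break 3  [load 150/160]
8 commercial breaks opened.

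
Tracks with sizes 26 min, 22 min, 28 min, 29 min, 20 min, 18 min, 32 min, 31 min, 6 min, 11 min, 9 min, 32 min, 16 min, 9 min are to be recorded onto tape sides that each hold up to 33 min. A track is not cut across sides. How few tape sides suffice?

10

Total = 32 + 32 + 31 + 29 + 28 + 26 + 22 + 20 + 18 + 16 + 11 + 9 + 9 + 6 = 289 min.
Lower bound: ⌈289/33⌉ = 9 tape sides.
A packing using 10 tape sides:
  side 1: 32 = 32
  side 2: 32 = 32
  side 3: 31 = 31
  side 4: 29 = 29
  side 5: 28 = 28
  side 6: 26 + 6 = 32
  side 7: 22 + 11 = 33
  side 8: 20 + 9 = 29
  side 9: 18 + 9 = 27
  side 10: 16 = 16
No arrangement into 9 tape sides stays within capacity, so 10 is optimal.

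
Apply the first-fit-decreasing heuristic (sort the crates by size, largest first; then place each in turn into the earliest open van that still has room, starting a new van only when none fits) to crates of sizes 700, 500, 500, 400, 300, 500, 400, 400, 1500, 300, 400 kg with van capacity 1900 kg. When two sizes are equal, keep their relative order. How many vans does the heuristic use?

4

Sorted descending: 1500, 700, 500, 500, 500, 400, 400, 400, 400, 300, 300.
  1500 → van 1 (new)  [load 1500/1900]
  700 → van 2 (new)  [load 700/1900]
  500 → van 2  [load 1200/1900]
  500 → van 2  [load 1700/1900]
  500 → van 3 (new)  [load 500/1900]
  400 → van 1  [load 1900/1900]
  400 → van 3  [load 900/1900]
  400 → van 3  [load 1300/1900]
  400 → van 3  [load 1700/1900]
  300 → van 4 (new)  [load 300/1900]
  300 → van 4  [load 600/1900]
4 vans opened.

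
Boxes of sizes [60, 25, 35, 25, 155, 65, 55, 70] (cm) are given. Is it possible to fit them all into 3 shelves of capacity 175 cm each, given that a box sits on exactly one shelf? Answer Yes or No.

A valid assignment using 3 shelves:
  shelf 1: 155 = 155
  shelf 2: 70 + 65 + 35 = 170
  shelf 3: 60 + 55 + 25 + 25 = 165
Every load is within 175 cm, so 3 shelves suffice.

Yes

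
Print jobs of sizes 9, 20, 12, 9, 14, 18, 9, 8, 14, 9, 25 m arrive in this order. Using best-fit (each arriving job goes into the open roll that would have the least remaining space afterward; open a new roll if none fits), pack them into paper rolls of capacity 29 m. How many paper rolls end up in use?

  9 → roll 1 (new)  [load 9/29]
  20 → roll 1  [load 29/29]
  12 → roll 2 (new)  [load 12/29]
  9 → roll 2  [load 21/29]
  14 → roll 3 (new)  [load 14/29]
  18 → roll 4 (new)  [load 18/29]
  9 → roll 4  [load 27/29]
  8 → roll 2  [load 29/29]
  14 → roll 3  [load 28/29]
  9 → roll 5 (new)  [load 9/29]
  25 → roll 6 (new)  [load 25/29]
6 paper rolls opened.

6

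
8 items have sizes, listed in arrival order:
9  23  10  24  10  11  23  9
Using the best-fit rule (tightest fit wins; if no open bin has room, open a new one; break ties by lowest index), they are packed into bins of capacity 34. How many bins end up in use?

4

  9 → bin 1 (new)  [load 9/34]
  23 → bin 1  [load 32/34]
  10 → bin 2 (new)  [load 10/34]
  24 → bin 2  [load 34/34]
  10 → bin 3 (new)  [load 10/34]
  11 → bin 3  [load 21/34]
  23 → bin 4 (new)  [load 23/34]
  9 → bin 4  [load 32/34]
4 bins opened.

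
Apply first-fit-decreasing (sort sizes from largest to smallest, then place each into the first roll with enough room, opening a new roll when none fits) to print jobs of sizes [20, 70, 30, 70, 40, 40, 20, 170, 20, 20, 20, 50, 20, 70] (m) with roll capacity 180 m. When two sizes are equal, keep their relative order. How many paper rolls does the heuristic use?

4

Sorted descending: 170, 70, 70, 70, 50, 40, 40, 30, 20, 20, 20, 20, 20, 20.
  170 → roll 1 (new)  [load 170/180]
  70 → roll 2 (new)  [load 70/180]
  70 → roll 2  [load 140/180]
  70 → roll 3 (new)  [load 70/180]
  50 → roll 3  [load 120/180]
  40 → roll 2  [load 180/180]
  40 → roll 3  [load 160/180]
  30 → roll 4 (new)  [load 30/180]
  20 → roll 3  [load 180/180]
  20 → roll 4  [load 50/180]
  20 → roll 4  [load 70/180]
  20 → roll 4  [load 90/180]
  20 → roll 4  [load 110/180]
  20 → roll 4  [load 130/180]
4 paper rolls opened.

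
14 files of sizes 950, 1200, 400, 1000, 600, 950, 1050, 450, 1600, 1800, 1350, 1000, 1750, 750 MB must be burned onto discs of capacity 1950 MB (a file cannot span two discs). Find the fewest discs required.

8

Total = 1800 + 1750 + 1600 + 1350 + 1200 + 1050 + 1000 + 1000 + 950 + 950 + 750 + 600 + 450 + 400 = 14850 MB.
Lower bound: ⌈14850/1950⌉ = 8 discs.
A packing using 8 discs:
  disc 1: 1800 = 1800
  disc 2: 1750 = 1750
  disc 3: 1600 = 1600
  disc 4: 1350 + 600 = 1950
  disc 5: 1200 + 750 = 1950
  disc 6: 1050 + 450 + 400 = 1900
  disc 7: 1000 + 950 = 1950
  disc 8: 1000 + 950 = 1950
This matches the lower bound, so 8 is optimal.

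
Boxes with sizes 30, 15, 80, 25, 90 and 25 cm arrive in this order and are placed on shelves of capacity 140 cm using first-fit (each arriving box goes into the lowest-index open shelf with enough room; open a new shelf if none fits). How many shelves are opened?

  30 → shelf 1 (new)  [load 30/140]
  15 → shelf 1  [load 45/140]
  80 → shelf 1  [load 125/140]
  25 → shelf 2 (new)  [load 25/140]
  90 → shelf 2  [load 115/140]
  25 → shelf 2  [load 140/140]
2 shelves opened.

2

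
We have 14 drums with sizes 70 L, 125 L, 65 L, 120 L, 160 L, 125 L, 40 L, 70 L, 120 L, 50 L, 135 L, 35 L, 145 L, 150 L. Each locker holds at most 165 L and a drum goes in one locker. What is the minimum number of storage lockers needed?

10

Total = 160 + 150 + 145 + 135 + 125 + 125 + 120 + 120 + 70 + 70 + 65 + 50 + 40 + 35 = 1410 L.
Lower bound: ⌈1410/165⌉ = 9 storage lockers.
A packing using 10 storage lockers:
  locker 1: 160 = 160
  locker 2: 150 = 150
  locker 3: 145 = 145
  locker 4: 135 = 135
  locker 5: 125 + 40 = 165
  locker 6: 125 + 35 = 160
  locker 7: 120 = 120
  locker 8: 120 = 120
  locker 9: 70 + 70 = 140
  locker 10: 65 + 50 = 115
No arrangement into 9 storage lockers stays within capacity, so 10 is optimal.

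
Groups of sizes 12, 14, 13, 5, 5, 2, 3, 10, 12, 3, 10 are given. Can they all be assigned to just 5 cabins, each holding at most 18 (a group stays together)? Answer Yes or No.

Total = 89; ⌈89/18⌉ = 5.
6 groups each exceed half the capacity and cannot share a cabin, forcing at least 6 cabins.
At least 6 cabins are required, but only 5 are allowed.

No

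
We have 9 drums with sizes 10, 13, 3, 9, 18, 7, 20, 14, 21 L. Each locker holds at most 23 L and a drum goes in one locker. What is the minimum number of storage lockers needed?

Total = 21 + 20 + 18 + 14 + 13 + 10 + 9 + 7 + 3 = 115 L.
Lower bound: ⌈115/23⌉ = 5 storage lockers.
A packing using 6 storage lockers:
  locker 1: 21 = 21
  locker 2: 20 + 3 = 23
  locker 3: 18 = 18
  locker 4: 14 + 9 = 23
  locker 5: 13 + 10 = 23
  locker 6: 7 = 7
No arrangement into 5 storage lockers stays within capacity, so 6 is optimal.

6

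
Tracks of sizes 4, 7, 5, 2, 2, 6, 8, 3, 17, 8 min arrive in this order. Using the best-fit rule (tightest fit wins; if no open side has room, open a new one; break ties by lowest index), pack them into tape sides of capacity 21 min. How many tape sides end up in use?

4

  4 → side 1 (new)  [load 4/21]
  7 → side 1  [load 11/21]
  5 → side 1  [load 16/21]
  2 → side 1  [load 18/21]
  2 → side 1  [load 20/21]
  6 → side 2 (new)  [load 6/21]
  8 → side 2  [load 14/21]
  3 → side 2  [load 17/21]
  17 → side 3 (new)  [load 17/21]
  8 → side 4 (new)  [load 8/21]
4 tape sides opened.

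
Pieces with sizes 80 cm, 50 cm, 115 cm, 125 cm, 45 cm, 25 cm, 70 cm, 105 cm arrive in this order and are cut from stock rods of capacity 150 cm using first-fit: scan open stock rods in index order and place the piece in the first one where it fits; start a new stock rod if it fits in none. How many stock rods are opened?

5

  80 → stock rod 1 (new)  [load 80/150]
  50 → stock rod 1  [load 130/150]
  115 → stock rod 2 (new)  [load 115/150]
  125 → stock rod 3 (new)  [load 125/150]
  45 → stock rod 4 (new)  [load 45/150]
  25 → stock rod 2  [load 140/150]
  70 → stock rod 4  [load 115/150]
  105 → stock rod 5 (new)  [load 105/150]
5 stock rods opened.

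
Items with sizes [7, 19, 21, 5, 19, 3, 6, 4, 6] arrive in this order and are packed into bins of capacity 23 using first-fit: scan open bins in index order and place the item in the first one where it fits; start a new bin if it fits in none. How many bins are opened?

  7 → bin 1 (new)  [load 7/23]
  19 → bin 2 (new)  [load 19/23]
  21 → bin 3 (new)  [load 21/23]
  5 → bin 1  [load 12/23]
  19 → bin 4 (new)  [load 19/23]
  3 → bin 1  [load 15/23]
  6 → bin 1  [load 21/23]
  4 → bin 2  [load 23/23]
  6 → bin 5 (new)  [load 6/23]
5 bins opened.

5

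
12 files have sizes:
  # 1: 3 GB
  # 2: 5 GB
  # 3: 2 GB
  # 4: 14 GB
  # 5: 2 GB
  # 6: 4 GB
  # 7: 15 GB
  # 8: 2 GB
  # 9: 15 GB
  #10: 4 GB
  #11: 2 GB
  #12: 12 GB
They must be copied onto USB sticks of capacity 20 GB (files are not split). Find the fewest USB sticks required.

Total = 15 + 15 + 14 + 12 + 5 + 4 + 4 + 3 + 2 + 2 + 2 + 2 = 80 GB.
Lower bound: ⌈80/20⌉ = 4 USB sticks.
A packing using 4 USB sticks:
  USB stick 1: 15 + 5 = 20
  USB stick 2: 15 + 3 + 2 = 20
  USB stick 3: 14 + 4 + 2 = 20
  USB stick 4: 12 + 4 + 2 + 2 = 20
This matches the lower bound, so 4 is optimal.

4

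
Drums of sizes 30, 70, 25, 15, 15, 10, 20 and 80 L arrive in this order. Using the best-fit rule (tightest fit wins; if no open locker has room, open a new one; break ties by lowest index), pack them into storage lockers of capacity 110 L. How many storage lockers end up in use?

3

  30 → locker 1 (new)  [load 30/110]
  70 → locker 1  [load 100/110]
  25 → locker 2 (new)  [load 25/110]
  15 → locker 2  [load 40/110]
  15 → locker 2  [load 55/110]
  10 → locker 1  [load 110/110]
  20 → locker 2  [load 75/110]
  80 → locker 3 (new)  [load 80/110]
3 storage lockers opened.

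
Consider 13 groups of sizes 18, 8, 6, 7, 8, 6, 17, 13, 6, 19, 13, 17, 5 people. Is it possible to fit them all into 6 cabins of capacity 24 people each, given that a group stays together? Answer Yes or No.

No

Total = 143 people; ⌈143/24⌉ = 6.
The bound of 6 does not rule out 6, but exhaustive search shows no assignment into 6 cabins of capacity 24 people exists — the minimum is 7.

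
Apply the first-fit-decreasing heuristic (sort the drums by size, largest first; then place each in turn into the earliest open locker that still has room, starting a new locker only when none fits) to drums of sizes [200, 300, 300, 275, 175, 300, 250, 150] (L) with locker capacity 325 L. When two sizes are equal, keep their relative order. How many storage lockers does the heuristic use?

7

Sorted descending: 300, 300, 300, 275, 250, 200, 175, 150.
  300 → locker 1 (new)  [load 300/325]
  300 → locker 2 (new)  [load 300/325]
  300 → locker 3 (new)  [load 300/325]
  275 → locker 4 (new)  [load 275/325]
  250 → locker 5 (new)  [load 250/325]
  200 → locker 6 (new)  [load 200/325]
  175 → locker 7 (new)  [load 175/325]
  150 → locker 7  [load 325/325]
7 storage lockers opened.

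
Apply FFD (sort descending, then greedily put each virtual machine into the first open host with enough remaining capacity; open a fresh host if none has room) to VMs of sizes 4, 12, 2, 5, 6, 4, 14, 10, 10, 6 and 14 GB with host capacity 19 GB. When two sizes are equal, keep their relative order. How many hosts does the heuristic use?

5

Sorted descending: 14, 14, 12, 10, 10, 6, 6, 5, 4, 4, 2.
  14 → host 1 (new)  [load 14/19]
  14 → host 2 (new)  [load 14/19]
  12 → host 3 (new)  [load 12/19]
  10 → host 4 (new)  [load 10/19]
  10 → host 5 (new)  [load 10/19]
  6 → host 3  [load 18/19]
  6 → host 4  [load 16/19]
  5 → host 1  [load 19/19]
  4 → host 2  [load 18/19]
  4 → host 5  [load 14/19]
  2 → host 4  [load 18/19]
5 hosts opened.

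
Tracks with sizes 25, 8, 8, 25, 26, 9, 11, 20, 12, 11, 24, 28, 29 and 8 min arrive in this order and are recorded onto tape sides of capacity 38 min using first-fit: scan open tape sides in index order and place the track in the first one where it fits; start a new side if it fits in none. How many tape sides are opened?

8

  25 → side 1 (new)  [load 25/38]
  8 → side 1  [load 33/38]
  8 → side 2 (new)  [load 8/38]
  25 → side 2  [load 33/38]
  26 → side 3 (new)  [load 26/38]
  9 → side 3  [load 35/38]
  11 → side 4 (new)  [load 11/38]
  20 → side 4  [load 31/38]
  12 → side 5 (new)  [load 12/38]
  11 → side 5  [load 23/38]
  24 → side 6 (new)  [load 24/38]
  28 → side 7 (new)  [load 28/38]
  29 → side 8 (new)  [load 29/38]
  8 → side 5  [load 31/38]
8 tape sides opened.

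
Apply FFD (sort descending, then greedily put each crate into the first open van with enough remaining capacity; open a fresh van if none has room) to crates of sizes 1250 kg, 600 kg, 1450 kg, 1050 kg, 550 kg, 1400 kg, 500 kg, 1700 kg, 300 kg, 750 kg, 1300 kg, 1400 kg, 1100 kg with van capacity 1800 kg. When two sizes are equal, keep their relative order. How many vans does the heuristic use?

8

Sorted descending: 1700, 1450, 1400, 1400, 1300, 1250, 1100, 1050, 750, 600, 550, 500, 300.
  1700 → van 1 (new)  [load 1700/1800]
  1450 → van 2 (new)  [load 1450/1800]
  1400 → van 3 (new)  [load 1400/1800]
  1400 → van 4 (new)  [load 1400/1800]
  1300 → van 5 (new)  [load 1300/1800]
  1250 → van 6 (new)  [load 1250/1800]
  1100 → van 7 (new)  [load 1100/1800]
  1050 → van 8 (new)  [load 1050/1800]
  750 → van 8  [load 1800/1800]
  600 → van 7  [load 1700/1800]
  550 → van 6  [load 1800/1800]
  500 → van 5  [load 1800/1800]
  300 → van 2  [load 1750/1800]
8 vans opened.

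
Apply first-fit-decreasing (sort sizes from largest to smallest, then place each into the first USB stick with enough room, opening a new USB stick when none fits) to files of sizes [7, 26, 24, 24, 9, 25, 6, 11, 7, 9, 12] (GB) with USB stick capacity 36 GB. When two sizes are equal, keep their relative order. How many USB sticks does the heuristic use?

5

Sorted descending: 26, 25, 24, 24, 12, 11, 9, 9, 7, 7, 6.
  26 → USB stick 1 (new)  [load 26/36]
  25 → USB stick 2 (new)  [load 25/36]
  24 → USB stick 3 (new)  [load 24/36]
  24 → USB stick 4 (new)  [load 24/36]
  12 → USB stick 3  [load 36/36]
  11 → USB stick 2  [load 36/36]
  9 → USB stick 1  [load 35/36]
  9 → USB stick 4  [load 33/36]
  7 → USB stick 5 (new)  [load 7/36]
  7 → USB stick 5  [load 14/36]
  6 → USB stick 5  [load 20/36]
5 USB sticks opened.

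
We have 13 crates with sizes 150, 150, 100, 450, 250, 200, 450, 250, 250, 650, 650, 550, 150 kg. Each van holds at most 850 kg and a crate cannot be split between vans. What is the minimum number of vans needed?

Total = 650 + 650 + 550 + 450 + 450 + 250 + 250 + 250 + 200 + 150 + 150 + 150 + 100 = 4250 kg.
Lower bound: ⌈4250/850⌉ = 5 vans.
A packing using 6 vans:
  van 1: 650 + 200 = 850
  van 2: 650 + 150 = 800
  van 3: 550 + 250 = 800
  van 4: 450 + 250 + 150 = 850
  van 5: 450 + 250 + 150 = 850
  van 6: 100 = 100
No arrangement into 5 vans stays within capacity, so 6 is optimal.

6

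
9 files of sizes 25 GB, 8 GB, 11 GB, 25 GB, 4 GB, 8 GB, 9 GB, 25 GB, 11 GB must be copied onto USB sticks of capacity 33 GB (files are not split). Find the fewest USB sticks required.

4

Total = 25 + 25 + 25 + 11 + 11 + 9 + 8 + 8 + 4 = 126 GB.
Lower bound: ⌈126/33⌉ = 4 USB sticks.
A packing using 4 USB sticks:
  USB stick 1: 25 + 8 = 33
  USB stick 2: 25 + 8 = 33
  USB stick 3: 25 + 4 = 29
  USB stick 4: 11 + 11 + 9 = 31
This matches the lower bound, so 4 is optimal.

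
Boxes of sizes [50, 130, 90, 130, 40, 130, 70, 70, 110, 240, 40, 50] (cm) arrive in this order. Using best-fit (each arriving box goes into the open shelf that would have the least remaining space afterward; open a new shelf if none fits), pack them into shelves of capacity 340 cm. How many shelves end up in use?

4

  50 → shelf 1 (new)  [load 50/340]
  130 → shelf 1  [load 180/340]
  90 → shelf 1  [load 270/340]
  130 → shelf 2 (new)  [load 130/340]
  40 → shelf 1  [load 310/340]
  130 → shelf 2  [load 260/340]
  70 → shelf 2  [load 330/340]
  70 → shelf 3 (new)  [load 70/340]
  110 → shelf 3  [load 180/340]
  240 → shelf 4 (new)  [load 240/340]
  40 → shelf 4  [load 280/340]
  50 → shelf 4  [load 330/340]
4 shelves opened.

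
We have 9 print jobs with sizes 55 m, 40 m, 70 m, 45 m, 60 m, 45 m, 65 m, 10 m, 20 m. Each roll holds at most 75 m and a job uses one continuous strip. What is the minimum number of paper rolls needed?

Total = 70 + 65 + 60 + 55 + 45 + 45 + 40 + 20 + 10 = 410 m.
Lower bound: ⌈410/75⌉ = 6 paper rolls.
Also, 7 print jobs each exceed 75/2 m, and no two of those can share a roll, so at least 7 paper rolls are needed.
A packing using 7 paper rolls:
  roll 1: 70 = 70
  roll 2: 65 + 10 = 75
  roll 3: 60 = 60
  roll 4: 55 + 20 = 75
  roll 5: 45 = 45
  roll 6: 45 = 45
  roll 7: 40 = 40
This matches the lower bound, so 7 is optimal.

7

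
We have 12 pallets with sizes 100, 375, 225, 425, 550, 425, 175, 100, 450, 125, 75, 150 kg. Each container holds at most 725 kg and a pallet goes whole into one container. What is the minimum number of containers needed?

Total = 550 + 450 + 425 + 425 + 375 + 225 + 175 + 150 + 125 + 100 + 100 + 75 = 3175 kg.
Lower bound: ⌈3175/725⌉ = 5 containers.
A packing using 5 containers:
  container 1: 550 + 175 = 725
  container 2: 450 + 225 = 675
  container 3: 425 + 150 + 125 = 700
  container 4: 425 + 100 + 100 + 75 = 700
  container 5: 375 = 375
This matches the lower bound, so 5 is optimal.

5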